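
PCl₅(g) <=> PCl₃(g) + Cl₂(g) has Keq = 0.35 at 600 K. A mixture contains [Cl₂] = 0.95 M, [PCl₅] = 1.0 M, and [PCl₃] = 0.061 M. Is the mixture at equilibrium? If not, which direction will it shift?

Q = [PCl₃]·[Cl₂] / [PCl₅] = (0.061)·(0.95) / (1.0) = 0.058
Q = 0.058 < Keq = 0.35: net forward reaction.

no; Q < K, reaction proceeds forward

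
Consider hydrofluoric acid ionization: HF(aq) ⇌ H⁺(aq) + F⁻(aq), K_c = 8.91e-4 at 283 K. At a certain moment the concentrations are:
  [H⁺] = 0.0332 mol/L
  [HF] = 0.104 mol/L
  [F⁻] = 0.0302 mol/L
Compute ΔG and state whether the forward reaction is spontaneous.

Q_c = [H⁺]·[F⁻] / [HF] = (0.0332)·(0.0302) / (0.104) = 0.00964
ΔG = RT ln(Q_c/K_c) = (8.314 J mol⁻¹ K⁻¹)(283 K) × ln(0.00964/8.91e-4)
   = (2.353 kJ/mol)(2.381) = 5.60 kJ/mol
ΔG > 0, so the forward reaction is non-spontaneous (proceeds in reverse).

ΔG = 5.60 kJ/mol; the forward reaction is non-spontaneous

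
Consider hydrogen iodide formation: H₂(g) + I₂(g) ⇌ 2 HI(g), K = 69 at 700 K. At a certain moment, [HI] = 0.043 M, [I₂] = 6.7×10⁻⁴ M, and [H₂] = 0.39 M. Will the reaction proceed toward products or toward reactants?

to the right

Q = [HI]² / ([H₂]·[I₂]) = (0.043)² / ((0.39)·(6.7×10⁻⁴)) = 7.1
Q = 7.1 < K = 69, so the forward reaction proceeds.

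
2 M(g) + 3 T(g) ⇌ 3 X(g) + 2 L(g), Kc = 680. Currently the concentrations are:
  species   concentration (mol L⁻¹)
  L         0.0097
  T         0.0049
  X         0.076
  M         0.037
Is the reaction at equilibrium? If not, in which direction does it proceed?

Qc = [X]³·[L]² / ([M]²·[T]³) = (0.076)³·(0.0097)² / ((0.037)²·(0.0049)³) = 260
Qc = 260 < Kc = 680, so the forward reaction proceeds.

in the forward direction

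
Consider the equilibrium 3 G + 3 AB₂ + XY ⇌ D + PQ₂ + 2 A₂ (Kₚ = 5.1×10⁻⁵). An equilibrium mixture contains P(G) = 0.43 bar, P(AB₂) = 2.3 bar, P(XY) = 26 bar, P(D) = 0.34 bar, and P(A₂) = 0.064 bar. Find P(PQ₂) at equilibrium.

P(PQ₂) = 0.92 bar

At equilibrium, Kₚ = P(D)·P(PQ₂)·P(A₂)² / (P(G)³·P(AB₂)³·P(XY)) = 5.1×10⁻⁵.
(0.34)·(P(PQ₂))·(0.064)² / ((0.43)³·(2.3)³·(26)) = 5.1×10⁻⁵
P(PQ₂) = 0.921 = 0.92 bar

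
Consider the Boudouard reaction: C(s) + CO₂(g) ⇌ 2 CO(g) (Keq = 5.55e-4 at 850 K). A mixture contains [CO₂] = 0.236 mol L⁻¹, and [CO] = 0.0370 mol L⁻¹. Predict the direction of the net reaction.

(C is a pure solid — omitted from Q.)
Q = [CO]² / [CO₂] = (0.0370)² / (0.236) = 0.00580
Q = 0.00580 > Keq = 5.55e-4, so the reverse reaction proceeds.

in the reverse direction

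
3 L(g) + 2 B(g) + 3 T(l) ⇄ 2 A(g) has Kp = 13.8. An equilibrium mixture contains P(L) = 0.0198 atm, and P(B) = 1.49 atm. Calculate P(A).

P(A) = 0.0154 atm

(T is a pure liquid — omitted from Kp.)
At equilibrium, Kp = P(A)² / (P(L)³·P(B)²) = 13.8.
(P(A))² / ((0.0198)³·(1.49)²) = 13.8
P(A)² = 2.38e-4 ⇒ P(A) = 0.0154 atm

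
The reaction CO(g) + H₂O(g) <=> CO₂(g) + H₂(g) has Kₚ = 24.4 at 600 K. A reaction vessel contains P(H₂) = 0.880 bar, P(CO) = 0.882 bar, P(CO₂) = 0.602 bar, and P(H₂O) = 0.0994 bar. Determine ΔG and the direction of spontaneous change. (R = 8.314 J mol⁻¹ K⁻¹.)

Qₚ = P(CO₂)·P(H₂) / (P(CO)·P(H₂O)) = (0.602)·(0.880) / ((0.882)·(0.0994)) = 6.04
ΔG = RT ln(Qₚ/Kₚ) = (8.314 J mol⁻¹ K⁻¹)(600 K) × ln(6.04/24.4)
   = (4.988 kJ/mol)(-1.396) = -6.96 kJ/mol
ΔG < 0, so the forward reaction is spontaneous (proceeds forward).

ΔG = -6.96 kJ/mol; the forward reaction is spontaneous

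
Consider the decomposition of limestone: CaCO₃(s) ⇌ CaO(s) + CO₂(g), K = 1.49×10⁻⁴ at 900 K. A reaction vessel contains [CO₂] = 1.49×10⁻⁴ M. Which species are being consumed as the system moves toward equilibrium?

(CaCO₃, CaO are pure solids — omitted from Q.)
Q = [CO₂] = 1.49×10⁻⁴
Q = 1.49×10⁻⁴ = K; the system is at equilibrium.

none (at equilibrium)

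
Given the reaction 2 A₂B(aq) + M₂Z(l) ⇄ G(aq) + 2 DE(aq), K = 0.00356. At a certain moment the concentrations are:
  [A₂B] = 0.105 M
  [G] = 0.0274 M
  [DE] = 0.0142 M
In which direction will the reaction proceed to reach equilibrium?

toward products

(M₂Z is a pure liquid — omitted from Q.)
Q = [G]·[DE]² / [A₂B]² = (0.0274)·(0.0142)² / (0.105)² = 5.01×10⁻⁴
Q = 5.01×10⁻⁴ < K = 0.00356, so the forward reaction proceeds.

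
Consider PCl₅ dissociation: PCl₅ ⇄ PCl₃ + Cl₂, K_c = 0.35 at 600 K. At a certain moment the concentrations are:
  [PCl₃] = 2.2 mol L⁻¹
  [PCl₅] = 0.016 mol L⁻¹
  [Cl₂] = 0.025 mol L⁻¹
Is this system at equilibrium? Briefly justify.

Q_c = [PCl₃]·[Cl₂] / [PCl₅] = (2.2)·(0.025) / (0.016) = 3.4
Q_c = 3.4 > K_c = 0.35: net reverse reaction.

no; Q > K, reaction proceeds in reverse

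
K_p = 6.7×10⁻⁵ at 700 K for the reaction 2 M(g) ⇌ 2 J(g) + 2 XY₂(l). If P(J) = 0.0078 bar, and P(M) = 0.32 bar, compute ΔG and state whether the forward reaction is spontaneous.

(XY₂ is a pure liquid — omitted from Q_p.)
Q_p = P(J)² / P(M)² = (0.0078)² / (0.32)² = 5.94×10⁻⁴
ΔG = RT ln(Q_p/K_p) = (8.314 J mol⁻¹ K⁻¹)(700 K) × ln(5.94×10⁻⁴/6.7×10⁻⁵)
   = (5.820 kJ/mol)(2.182) = 12.7 kJ/mol
ΔG > 0, so the forward reaction is non-spontaneous (proceeds in reverse).

ΔG = 12.7 kJ/mol; the forward reaction is non-spontaneous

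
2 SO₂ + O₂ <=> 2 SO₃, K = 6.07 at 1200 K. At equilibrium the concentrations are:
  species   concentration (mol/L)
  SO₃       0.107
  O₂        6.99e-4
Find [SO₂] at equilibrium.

At equilibrium, K = [SO₃]² / ([SO₂]²·[O₂]) = 6.07.
(0.107)² / (([SO₂])²·(6.99e-4)) = 6.07
[SO₂]² = 2.70 ⇒ [SO₂] = 1.64 mol/L

[SO₂] = 1.64 mol/L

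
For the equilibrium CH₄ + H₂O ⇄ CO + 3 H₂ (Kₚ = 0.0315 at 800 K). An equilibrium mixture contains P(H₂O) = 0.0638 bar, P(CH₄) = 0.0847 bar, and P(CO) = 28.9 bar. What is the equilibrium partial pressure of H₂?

At equilibrium, Kₚ = P(CO)·P(H₂)³ / (P(CH₄)·P(H₂O)) = 0.0315.
(28.9)·(P(H₂))³ / ((0.0847)·(0.0638)) = 0.0315
P(H₂)³ = 5.89e-6 ⇒ P(H₂) = 0.0181 bar

P(H₂) = 0.0181 bar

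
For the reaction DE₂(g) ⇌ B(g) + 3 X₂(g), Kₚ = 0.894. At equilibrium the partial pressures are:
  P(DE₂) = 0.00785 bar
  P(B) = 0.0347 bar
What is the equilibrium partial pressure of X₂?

P(X₂) = 0.587 bar

At equilibrium, Kₚ = P(B)·P(X₂)³ / P(DE₂) = 0.894.
(0.0347)·(P(X₂))³ / (0.00785) = 0.894
P(X₂)³ = 0.202 ⇒ P(X₂) = 0.587 bar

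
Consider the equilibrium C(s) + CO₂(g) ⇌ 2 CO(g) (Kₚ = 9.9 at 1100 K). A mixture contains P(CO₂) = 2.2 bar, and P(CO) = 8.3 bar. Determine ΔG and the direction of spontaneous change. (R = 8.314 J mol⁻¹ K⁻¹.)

ΔG = 10.5 kJ/mol; the forward reaction is non-spontaneous

(C is a pure solid — omitted from Qₚ.)
Qₚ = P(CO)² / P(CO₂) = (8.3)² / (2.2) = 31.3
ΔG = RT ln(Qₚ/Kₚ) = (8.314 J mol⁻¹ K⁻¹)(1100 K) × ln(31.3/9.9)
   = (9.145 kJ/mol)(1.151) = 10.5 kJ/mol
ΔG > 0, so the forward reaction is non-spontaneous (proceeds in reverse).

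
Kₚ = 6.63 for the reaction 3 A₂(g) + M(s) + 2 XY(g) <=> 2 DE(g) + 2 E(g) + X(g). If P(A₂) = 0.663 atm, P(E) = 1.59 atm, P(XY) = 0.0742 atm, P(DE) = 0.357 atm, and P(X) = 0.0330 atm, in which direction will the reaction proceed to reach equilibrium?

no net change (already at equilibrium)

(M is a pure solid — omitted from Qₚ.)
Qₚ = P(DE)²·P(E)²·P(X) / (P(A₂)³·P(XY)²) = (0.357)²·(1.59)²·(0.0330) / ((0.663)³·(0.0742)²) = 6.63
Qₚ = 6.63 = Kₚ, so the system is already at equilibrium.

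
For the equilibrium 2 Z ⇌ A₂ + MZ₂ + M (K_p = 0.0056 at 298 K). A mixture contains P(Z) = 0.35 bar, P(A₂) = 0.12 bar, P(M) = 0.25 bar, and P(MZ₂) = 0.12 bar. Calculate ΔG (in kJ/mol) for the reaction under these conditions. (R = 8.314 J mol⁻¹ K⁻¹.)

Q_p = P(A₂)·P(MZ₂)·P(M) / P(Z)² = (0.12)·(0.12)·(0.25) / (0.35)² = 0.0294
ΔG = RT ln(Q_p/K_p) = (8.314 J mol⁻¹ K⁻¹)(298 K) × ln(0.0294/0.0056)
   = (2.478 kJ/mol)(1.658) = 4.11 kJ/mol
ΔG > 0, so the forward reaction is non-spontaneous (proceeds in reverse).

ΔG = 4.11 kJ/mol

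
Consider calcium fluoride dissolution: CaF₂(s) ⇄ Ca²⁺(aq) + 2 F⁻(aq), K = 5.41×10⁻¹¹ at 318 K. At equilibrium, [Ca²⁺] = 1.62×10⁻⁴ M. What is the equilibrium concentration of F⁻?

(CaF₂ is a pure solid — omitted from K.)
At equilibrium, K = [Ca²⁺]·[F⁻]² = 5.41×10⁻¹¹.
(1.62×10⁻⁴)·([F⁻])² = 5.41×10⁻¹¹
[F⁻]² = 3.34×10⁻⁷ ⇒ [F⁻] = 5.78×10⁻⁴ M

[F⁻] = 5.78×10⁻⁴ M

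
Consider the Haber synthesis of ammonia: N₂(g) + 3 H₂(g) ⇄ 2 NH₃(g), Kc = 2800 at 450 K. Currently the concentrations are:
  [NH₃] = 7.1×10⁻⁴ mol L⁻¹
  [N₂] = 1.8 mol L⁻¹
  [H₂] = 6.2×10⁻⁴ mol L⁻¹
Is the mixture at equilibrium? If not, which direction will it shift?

no; Q < K, reaction proceeds forward

Qc = [NH₃]² / ([N₂]·[H₂]³) = (7.1×10⁻⁴)² / ((1.8)·(6.2×10⁻⁴)³) = 1200
Qc = 1200 < Kc = 2800: net forward reaction.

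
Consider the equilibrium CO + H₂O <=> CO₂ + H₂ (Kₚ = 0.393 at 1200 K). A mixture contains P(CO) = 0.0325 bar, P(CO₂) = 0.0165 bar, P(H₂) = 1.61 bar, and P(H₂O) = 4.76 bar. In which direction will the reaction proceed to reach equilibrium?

Qₚ = P(CO₂)·P(H₂) / (P(CO)·P(H₂O)) = (0.0165)·(1.61) / ((0.0325)·(4.76)) = 0.172
Qₚ = 0.172 < Kₚ = 0.393, so the forward reaction proceeds.

to the right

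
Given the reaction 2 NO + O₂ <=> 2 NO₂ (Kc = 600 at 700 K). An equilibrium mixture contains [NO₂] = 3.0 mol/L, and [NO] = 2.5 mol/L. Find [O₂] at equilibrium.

At equilibrium, Kc = [NO₂]² / ([NO]²·[O₂]) = 600.
(3.0)² / ((2.5)²·([O₂])) = 600
[O₂] = 0.00240 = 0.0024 mol/L

[O₂] = 0.0024 mol/L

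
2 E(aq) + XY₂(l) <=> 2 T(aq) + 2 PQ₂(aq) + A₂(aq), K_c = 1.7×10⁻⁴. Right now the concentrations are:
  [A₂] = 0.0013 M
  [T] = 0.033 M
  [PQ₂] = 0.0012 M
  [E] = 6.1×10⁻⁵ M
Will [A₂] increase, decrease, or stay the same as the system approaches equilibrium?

(XY₂ is a pure liquid — omitted from Q_c.)
Q_c = [T]²·[PQ₂]²·[A₂] / [E]² = (0.033)²·(0.0012)²·(0.0013) / (6.1×10⁻⁵)² = 5.5×10⁻⁴
Q_c = 5.5×10⁻⁴ > K_c = 1.7×10⁻⁴: net reverse reaction.
A₂ is a product, so it decreases.

decrease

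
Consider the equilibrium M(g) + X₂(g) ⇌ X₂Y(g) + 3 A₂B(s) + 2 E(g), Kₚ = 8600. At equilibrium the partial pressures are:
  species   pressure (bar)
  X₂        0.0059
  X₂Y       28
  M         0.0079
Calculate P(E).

(A₂B is a pure solid — omitted from Kₚ.)
At equilibrium, Kₚ = P(X₂Y)·P(E)² / (P(M)·P(X₂)) = 8600.
(28)·(P(E))² / ((0.0079)·(0.0059)) = 8600
P(E)² = 0.0143 ⇒ P(E) = 0.12 bar

P(E) = 0.12 bar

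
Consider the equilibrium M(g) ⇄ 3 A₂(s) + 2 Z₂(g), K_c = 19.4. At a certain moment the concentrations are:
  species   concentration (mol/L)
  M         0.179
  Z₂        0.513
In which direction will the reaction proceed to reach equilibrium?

(A₂ is a pure solid — omitted from Q_c.)
Q_c = [Z₂]² / [M] = (0.513)² / (0.179) = 1.47
Q_c = 1.47 < K_c = 19.4, so the forward reaction proceeds.

toward products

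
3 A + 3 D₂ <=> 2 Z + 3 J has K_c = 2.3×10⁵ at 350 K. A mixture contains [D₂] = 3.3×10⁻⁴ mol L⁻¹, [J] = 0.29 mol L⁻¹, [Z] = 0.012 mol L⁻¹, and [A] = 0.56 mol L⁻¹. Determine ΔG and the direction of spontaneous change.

Q_c = [Z]²·[J]³ / ([A]³·[D₂]³) = (0.012)²·(0.29)³ / ((0.56)³·(3.3×10⁻⁴)³) = 5.56×10⁵
ΔG = RT ln(Q_c/K_c) = (8.314 J mol⁻¹ K⁻¹)(350 K) × ln(5.56×10⁵/2.3×10⁵)
   = (2.910 kJ/mol)(0.8827) = 2.57 kJ/mol
ΔG > 0, so the forward reaction is non-spontaneous (proceeds in reverse).

ΔG = 2.57 kJ/mol; the forward reaction is non-spontaneous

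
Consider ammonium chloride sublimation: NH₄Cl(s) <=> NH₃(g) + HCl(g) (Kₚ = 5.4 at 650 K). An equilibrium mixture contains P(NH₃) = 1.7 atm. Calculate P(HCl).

(NH₄Cl is a pure solid — omitted from Kₚ.)
At equilibrium, Kₚ = P(NH₃)·P(HCl) = 5.4.
(1.7)·(P(HCl)) = 5.4
P(HCl) = 3.18 = 3.2 atm

P(HCl) = 3.2 atm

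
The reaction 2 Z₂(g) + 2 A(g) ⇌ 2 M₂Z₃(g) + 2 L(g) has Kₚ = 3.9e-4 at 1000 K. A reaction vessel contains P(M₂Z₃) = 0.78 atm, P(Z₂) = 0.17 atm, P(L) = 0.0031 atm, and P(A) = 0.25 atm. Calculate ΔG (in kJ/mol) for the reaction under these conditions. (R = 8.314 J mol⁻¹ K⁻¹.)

Qₚ = P(M₂Z₃)²·P(L)² / (P(Z₂)²·P(A)²) = (0.78)²·(0.0031)² / ((0.17)²·(0.25)²) = 0.00324
ΔG = RT ln(Qₚ/Kₚ) = (8.314 J mol⁻¹ K⁻¹)(1000 K) × ln(0.00324/3.9e-4)
   = (8.314 kJ/mol)(2.117) = 17.6 kJ/mol
ΔG > 0, so the forward reaction is non-spontaneous (proceeds in reverse).

ΔG = 17.6 kJ/mol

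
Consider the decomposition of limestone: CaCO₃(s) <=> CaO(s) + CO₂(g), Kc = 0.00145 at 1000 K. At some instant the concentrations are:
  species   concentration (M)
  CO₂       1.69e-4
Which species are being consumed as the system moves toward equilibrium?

(CaCO₃, CaO are pure solids — omitted from Qc.)
Qc = [CO₂] = 1.69e-4
Qc = 1.69e-4 < Kc = 0.00145: net forward reaction.

CaCO₃ (reactants)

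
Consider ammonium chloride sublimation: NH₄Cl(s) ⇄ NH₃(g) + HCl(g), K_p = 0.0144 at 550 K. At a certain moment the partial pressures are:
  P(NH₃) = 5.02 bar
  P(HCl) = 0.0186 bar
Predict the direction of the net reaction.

(NH₄Cl is a pure solid — omitted from Q_p.)
Q_p = P(NH₃)·P(HCl) = (5.02)·(0.0186) = 0.0934
Q_p = 0.0934 > K_p = 0.0144, so the reverse reaction proceeds.

reverse (toward reactants)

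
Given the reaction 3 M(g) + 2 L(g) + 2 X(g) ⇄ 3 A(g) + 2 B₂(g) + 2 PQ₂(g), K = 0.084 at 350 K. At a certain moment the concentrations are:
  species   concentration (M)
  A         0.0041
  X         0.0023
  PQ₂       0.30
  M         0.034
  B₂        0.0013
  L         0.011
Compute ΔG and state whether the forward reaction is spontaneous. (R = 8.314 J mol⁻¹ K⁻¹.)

Q = [A]³·[B₂]²·[PQ₂]² / ([M]³·[L]²·[X]²) = (0.0041)³·(0.0013)²·(0.30)² / ((0.034)³·(0.011)²·(0.0023)²) = 0.417
ΔG = RT ln(Q/K) = (8.314 J mol⁻¹ K⁻¹)(350 K) × ln(0.417/0.084)
   = (2.910 kJ/mol)(1.602) = 4.66 kJ/mol
ΔG > 0, so the forward reaction is non-spontaneous (proceeds in reverse).

ΔG = 4.66 kJ/mol; the forward reaction is non-spontaneous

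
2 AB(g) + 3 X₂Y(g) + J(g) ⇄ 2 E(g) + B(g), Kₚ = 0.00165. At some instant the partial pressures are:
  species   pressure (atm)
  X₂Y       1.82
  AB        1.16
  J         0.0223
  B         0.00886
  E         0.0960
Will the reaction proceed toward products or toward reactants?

in the forward direction

Qₚ = P(E)²·P(B) / (P(AB)²·P(X₂Y)³·P(J)) = (0.0960)²·(0.00886) / ((1.16)²·(1.82)³·(0.0223)) = 4.51×10⁻⁴
Qₚ = 4.51×10⁻⁴ < Kₚ = 0.00165, so the forward reaction proceeds.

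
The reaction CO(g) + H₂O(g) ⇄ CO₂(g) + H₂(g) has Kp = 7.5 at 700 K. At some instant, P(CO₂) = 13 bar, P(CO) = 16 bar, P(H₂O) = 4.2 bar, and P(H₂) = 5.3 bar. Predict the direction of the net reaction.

Qp = P(CO₂)·P(H₂) / (P(CO)·P(H₂O)) = (13)·(5.3) / ((16)·(4.2)) = 1.0
Qp = 1.0 < Kp = 7.5, so the forward reaction proceeds.

forward (toward products)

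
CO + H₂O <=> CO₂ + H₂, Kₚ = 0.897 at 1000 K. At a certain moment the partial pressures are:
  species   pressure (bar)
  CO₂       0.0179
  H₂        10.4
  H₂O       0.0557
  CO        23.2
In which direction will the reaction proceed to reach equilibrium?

Qₚ = P(CO₂)·P(H₂) / (P(CO)·P(H₂O)) = (0.0179)·(10.4) / ((23.2)·(0.0557)) = 0.144
Qₚ = 0.144 < Kₚ = 0.897, so the forward reaction proceeds.

to the right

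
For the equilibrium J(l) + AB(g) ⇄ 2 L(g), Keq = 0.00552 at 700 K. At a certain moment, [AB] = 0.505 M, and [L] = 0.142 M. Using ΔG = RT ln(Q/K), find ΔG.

(J is a pure liquid — omitted from Q.)
Q = [L]² / [AB] = (0.142)² / (0.505) = 0.0399
ΔG = RT ln(Q/Keq) = (8.314 J mol⁻¹ K⁻¹)(700 K) × ln(0.0399/0.00552)
   = (5.820 kJ/mol)(1.978) = 11.5 kJ/mol
ΔG > 0, so the forward reaction is non-spontaneous (proceeds in reverse).

ΔG = 11.5 kJ/mol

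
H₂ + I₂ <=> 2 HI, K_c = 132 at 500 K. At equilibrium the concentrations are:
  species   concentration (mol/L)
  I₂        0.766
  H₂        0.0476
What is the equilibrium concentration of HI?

[HI] = 2.19 mol/L

At equilibrium, K_c = [HI]² / ([H₂]·[I₂]) = 132.
([HI])² / ((0.0476)·(0.766)) = 132
[HI]² = 4.81 ⇒ [HI] = 2.19 mol/L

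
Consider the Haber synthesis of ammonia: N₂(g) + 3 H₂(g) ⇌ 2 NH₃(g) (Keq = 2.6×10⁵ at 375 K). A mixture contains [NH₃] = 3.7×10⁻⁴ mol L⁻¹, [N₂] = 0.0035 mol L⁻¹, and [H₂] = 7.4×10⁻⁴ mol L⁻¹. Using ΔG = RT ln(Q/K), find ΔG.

ΔG = -3.09 kJ/mol

Q = [NH₃]² / ([N₂]·[H₂]³) = (3.7×10⁻⁴)² / ((0.0035)·(7.4×10⁻⁴)³) = 96500
ΔG = RT ln(Q/Keq) = (8.314 J mol⁻¹ K⁻¹)(375 K) × ln(96500/2.6×10⁵)
   = (3.118 kJ/mol)(-0.9911) = -3.09 kJ/mol
ΔG < 0, so the forward reaction is spontaneous (proceeds forward).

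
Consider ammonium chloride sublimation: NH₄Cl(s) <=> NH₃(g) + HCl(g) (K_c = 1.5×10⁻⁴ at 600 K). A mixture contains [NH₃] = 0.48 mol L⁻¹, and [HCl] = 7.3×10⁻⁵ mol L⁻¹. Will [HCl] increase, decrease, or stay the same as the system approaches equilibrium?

(NH₄Cl is a pure solid — omitted from Q_c.)
Q_c = [NH₃]·[HCl] = (0.48)·(7.3×10⁻⁵) = 3.5×10⁻⁵
Q_c = 3.5×10⁻⁵ < K_c = 1.5×10⁻⁴: net forward reaction.
HCl is a product, so it increases.

increase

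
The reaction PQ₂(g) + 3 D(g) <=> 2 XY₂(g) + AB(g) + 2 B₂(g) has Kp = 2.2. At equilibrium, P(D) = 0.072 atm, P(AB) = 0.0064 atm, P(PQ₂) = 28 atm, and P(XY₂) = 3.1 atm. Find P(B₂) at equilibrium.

At equilibrium, Kp = P(XY₂)²·P(AB)·P(B₂)² / (P(PQ₂)·P(D)³) = 2.2.
(3.1)²·(0.0064)·(P(B₂))² / ((28)·(0.072)³) = 2.2
P(B₂)² = 0.374 ⇒ P(B₂) = 0.61 atm

P(B₂) = 0.61 atm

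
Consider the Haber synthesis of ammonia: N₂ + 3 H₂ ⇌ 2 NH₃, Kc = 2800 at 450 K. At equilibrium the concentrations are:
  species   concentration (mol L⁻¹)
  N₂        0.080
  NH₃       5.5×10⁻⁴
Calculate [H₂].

[H₂] = 0.0011 mol L⁻¹

At equilibrium, Kc = [NH₃]² / ([N₂]·[H₂]³) = 2800.
(5.5×10⁻⁴)² / ((0.080)·([H₂])³) = 2800
[H₂]³ = 1.35×10⁻⁹ ⇒ [H₂] = 0.0011 mol L⁻¹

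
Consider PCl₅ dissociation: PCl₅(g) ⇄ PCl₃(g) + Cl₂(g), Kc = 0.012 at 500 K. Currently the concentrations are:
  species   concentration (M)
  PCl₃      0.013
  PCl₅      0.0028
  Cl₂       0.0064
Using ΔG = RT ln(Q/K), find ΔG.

Qc = [PCl₃]·[Cl₂] / [PCl₅] = (0.013)·(0.0064) / (0.0028) = 0.0297
ΔG = RT ln(Qc/Kc) = (8.314 J mol⁻¹ K⁻¹)(500 K) × ln(0.0297/0.012)
   = (4.157 kJ/mol)(0.9062) = 3.77 kJ/mol
ΔG > 0, so the forward reaction is non-spontaneous (proceeds in reverse).

ΔG = 3.77 kJ/mol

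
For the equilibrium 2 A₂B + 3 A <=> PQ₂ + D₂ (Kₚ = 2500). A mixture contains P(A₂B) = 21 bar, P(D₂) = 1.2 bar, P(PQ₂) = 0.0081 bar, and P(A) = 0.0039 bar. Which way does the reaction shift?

forward (toward products)

Qₚ = P(PQ₂)·P(D₂) / (P(A₂B)²·P(A)³) = (0.0081)·(1.2) / ((21)²·(0.0039)³) = 370
Qₚ = 370 < Kₚ = 2500, so the forward reaction proceeds.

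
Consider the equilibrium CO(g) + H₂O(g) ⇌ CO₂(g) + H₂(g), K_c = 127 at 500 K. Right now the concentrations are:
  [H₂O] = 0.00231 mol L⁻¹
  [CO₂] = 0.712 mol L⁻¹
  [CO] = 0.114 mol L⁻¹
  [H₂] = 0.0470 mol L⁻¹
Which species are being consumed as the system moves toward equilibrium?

Q_c = [CO₂]·[H₂] / ([CO]·[H₂O]) = (0.712)·(0.0470) / ((0.114)·(0.00231)) = 127
Q_c = 127 = K_c; the system is at equilibrium.

none (at equilibrium)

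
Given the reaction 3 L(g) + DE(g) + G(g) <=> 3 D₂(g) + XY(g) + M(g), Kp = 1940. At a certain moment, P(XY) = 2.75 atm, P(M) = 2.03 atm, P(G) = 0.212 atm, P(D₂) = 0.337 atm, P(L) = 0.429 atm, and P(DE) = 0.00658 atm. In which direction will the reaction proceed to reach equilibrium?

Qp = P(D₂)³·P(XY)·P(M) / (P(L)³·P(DE)·P(G)) = (0.337)³·(2.75)·(2.03) / ((0.429)³·(0.00658)·(0.212)) = 1940
Qp = 1940 = Kp, so the system is already at equilibrium.

neither direction; the system is at equilibrium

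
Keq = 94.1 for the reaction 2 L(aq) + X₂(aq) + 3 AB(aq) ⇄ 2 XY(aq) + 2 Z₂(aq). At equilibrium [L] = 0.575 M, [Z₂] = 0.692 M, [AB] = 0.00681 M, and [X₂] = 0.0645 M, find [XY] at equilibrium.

At equilibrium, Keq = [XY]²·[Z₂]² / ([L]²·[X₂]·[AB]³) = 94.1.
([XY])²·(0.692)² / ((0.575)²·(0.0645)·(0.00681)³) = 94.1
[XY]² = 1.32×10⁻⁶ ⇒ [XY] = 0.00115 M

[XY] = 0.00115 M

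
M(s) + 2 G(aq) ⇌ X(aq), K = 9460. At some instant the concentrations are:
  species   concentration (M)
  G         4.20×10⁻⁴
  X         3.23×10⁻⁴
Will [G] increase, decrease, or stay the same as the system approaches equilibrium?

(M is a pure solid — omitted from Q.)
Q = [X] / [G]² = (3.23×10⁻⁴) / (4.20×10⁻⁴)² = 1830
Q = 1830 < K = 9460: net forward reaction.
G is a reactant, so it decreases.

decrease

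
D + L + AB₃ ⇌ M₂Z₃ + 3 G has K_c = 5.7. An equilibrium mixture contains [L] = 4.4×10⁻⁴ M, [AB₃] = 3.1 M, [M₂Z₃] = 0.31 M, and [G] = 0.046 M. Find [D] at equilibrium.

At equilibrium, K_c = [M₂Z₃]·[G]³ / ([D]·[L]·[AB₃]) = 5.7.
(0.31)·(0.046)³ / (([D])·(4.4×10⁻⁴)·(3.1)) = 5.7
[D] = 0.00388 = 0.0039 M

[D] = 0.0039 M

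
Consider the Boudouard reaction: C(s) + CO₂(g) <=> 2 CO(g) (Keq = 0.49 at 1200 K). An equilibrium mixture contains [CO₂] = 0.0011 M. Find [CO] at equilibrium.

[CO] = 0.023 M

(C is a pure solid — omitted from Keq.)
At equilibrium, Keq = [CO]² / [CO₂] = 0.49.
([CO])² / (0.0011) = 0.49
[CO]² = 5.39e-4 ⇒ [CO] = 0.023 M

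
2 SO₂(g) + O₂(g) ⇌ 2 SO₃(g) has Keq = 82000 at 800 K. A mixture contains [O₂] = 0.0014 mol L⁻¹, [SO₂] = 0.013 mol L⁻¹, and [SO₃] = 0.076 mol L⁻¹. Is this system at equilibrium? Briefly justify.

no; Q < K, reaction proceeds forward

Q = [SO₃]² / ([SO₂]²·[O₂]) = (0.076)² / ((0.013)²·(0.0014)) = 24000
Q = 24000 < Keq = 82000: net forward reaction.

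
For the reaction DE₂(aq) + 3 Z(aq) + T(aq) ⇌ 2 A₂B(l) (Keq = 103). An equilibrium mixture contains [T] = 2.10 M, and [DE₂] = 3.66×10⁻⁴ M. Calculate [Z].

(A₂B is a pure liquid — omitted from Keq.)
At equilibrium, Keq = 1 / ([DE₂]·[Z]³·[T]) = 103.
1 / ((3.66×10⁻⁴)·([Z])³·(2.10)) = 103
[Z]³ = 12.6 ⇒ [Z] = 2.33 M

[Z] = 2.33 M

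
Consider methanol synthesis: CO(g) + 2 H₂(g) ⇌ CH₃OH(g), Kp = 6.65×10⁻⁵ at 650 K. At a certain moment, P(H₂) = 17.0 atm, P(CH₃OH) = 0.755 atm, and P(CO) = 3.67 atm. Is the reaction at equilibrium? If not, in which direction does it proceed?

Qp = P(CH₃OH) / (P(CO)·P(H₂)²) = (0.755) / ((3.67)·(17.0)²) = 7.12×10⁻⁴
Qp = 7.12×10⁻⁴ > Kp = 6.65×10⁻⁵, so the reverse reaction proceeds.

in the reverse direction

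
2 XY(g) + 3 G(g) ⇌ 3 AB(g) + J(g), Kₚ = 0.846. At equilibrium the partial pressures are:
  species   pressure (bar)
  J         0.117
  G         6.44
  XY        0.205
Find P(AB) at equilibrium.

P(AB) = 4.33 bar

At equilibrium, Kₚ = P(AB)³·P(J) / (P(XY)²·P(G)³) = 0.846.
(P(AB))³·(0.117) / ((0.205)²·(6.44)³) = 0.846
P(AB)³ = 81.2 ⇒ P(AB) = 4.33 bar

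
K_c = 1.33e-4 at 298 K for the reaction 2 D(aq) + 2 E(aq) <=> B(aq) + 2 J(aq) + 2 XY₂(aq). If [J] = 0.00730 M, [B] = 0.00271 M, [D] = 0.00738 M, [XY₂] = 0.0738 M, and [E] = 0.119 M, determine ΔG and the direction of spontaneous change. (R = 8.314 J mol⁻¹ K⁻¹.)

Q_c = [B]·[J]²·[XY₂]² / ([D]²·[E]²) = (0.00271)·(0.00730)²·(0.0738)² / ((0.00738)²·(0.119)²) = 0.00102
ΔG = RT ln(Q_c/K_c) = (8.314 J mol⁻¹ K⁻¹)(298 K) × ln(0.00102/1.33e-4)
   = (2.478 kJ/mol)(2.037) = 5.05 kJ/mol
ΔG > 0, so the forward reaction is non-spontaneous (proceeds in reverse).

ΔG = 5.05 kJ/mol; the forward reaction is non-spontaneous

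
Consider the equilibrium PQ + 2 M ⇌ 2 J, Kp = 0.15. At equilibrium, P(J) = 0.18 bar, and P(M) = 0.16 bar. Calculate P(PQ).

P(PQ) = 8.4 bar

At equilibrium, Kp = P(J)² / (P(PQ)·P(M)²) = 0.15.
(0.18)² / ((P(PQ))·(0.16)²) = 0.15
P(PQ) = 8.44 = 8.4 bar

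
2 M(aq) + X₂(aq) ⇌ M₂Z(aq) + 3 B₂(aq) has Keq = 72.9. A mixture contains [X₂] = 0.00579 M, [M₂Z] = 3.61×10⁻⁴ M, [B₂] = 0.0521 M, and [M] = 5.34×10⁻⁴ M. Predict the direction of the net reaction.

toward products

Q = [M₂Z]·[B₂]³ / ([M]²·[X₂]) = (3.61×10⁻⁴)·(0.0521)³ / ((5.34×10⁻⁴)²·(0.00579)) = 30.9
Q = 30.9 < Keq = 72.9, so the forward reaction proceeds.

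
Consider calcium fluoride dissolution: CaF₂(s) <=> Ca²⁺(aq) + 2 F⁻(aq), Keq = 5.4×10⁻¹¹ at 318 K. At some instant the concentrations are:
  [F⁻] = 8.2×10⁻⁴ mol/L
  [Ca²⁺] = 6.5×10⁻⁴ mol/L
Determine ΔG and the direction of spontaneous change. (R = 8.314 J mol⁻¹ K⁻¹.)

(CaF₂ is a pure solid — omitted from Q.)
Q = [Ca²⁺]·[F⁻]² = (6.5×10⁻⁴)·(8.2×10⁻⁴)² = 4.37×10⁻¹⁰
ΔG = RT ln(Q/Keq) = (8.314 J mol⁻¹ K⁻¹)(318 K) × ln(4.37×10⁻¹⁰/5.4×10⁻¹¹)
   = (2.644 kJ/mol)(2.091) = 5.53 kJ/mol
ΔG > 0, so the forward reaction is non-spontaneous (proceeds in reverse).

ΔG = 5.53 kJ/mol; the forward reaction is non-spontaneous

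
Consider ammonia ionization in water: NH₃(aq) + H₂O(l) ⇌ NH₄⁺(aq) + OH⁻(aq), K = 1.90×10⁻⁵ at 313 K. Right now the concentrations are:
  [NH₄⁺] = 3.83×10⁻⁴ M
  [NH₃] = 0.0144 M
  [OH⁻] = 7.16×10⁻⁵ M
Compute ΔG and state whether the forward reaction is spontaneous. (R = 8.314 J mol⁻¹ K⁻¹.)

ΔG = -5.99 kJ/mol; the forward reaction is spontaneous

(H₂O is a pure liquid — omitted from Q.)
Q = [NH₄⁺]·[OH⁻] / [NH₃] = (3.83×10⁻⁴)·(7.16×10⁻⁵) / (0.0144) = 1.90×10⁻⁶
ΔG = RT ln(Q/K) = (8.314 J mol⁻¹ K⁻¹)(313 K) × ln(1.90×10⁻⁶/1.90×10⁻⁵)
   = (2.602 kJ/mol)(-2.303) = -5.99 kJ/mol
ΔG < 0, so the forward reaction is spontaneous (proceeds forward).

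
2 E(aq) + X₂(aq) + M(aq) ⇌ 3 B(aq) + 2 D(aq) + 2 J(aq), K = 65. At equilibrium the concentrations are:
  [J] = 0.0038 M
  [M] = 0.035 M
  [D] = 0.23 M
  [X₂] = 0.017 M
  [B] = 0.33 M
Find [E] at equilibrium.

At equilibrium, K = [B]³·[D]²·[J]² / ([E]²·[X₂]·[M]) = 65.
(0.33)³·(0.23)²·(0.0038)² / (([E])²·(0.017)·(0.035)) = 65
[E]² = 7.10×10⁻⁷ ⇒ [E] = 8.4×10⁻⁴ M

[E] = 8.4×10⁻⁴ M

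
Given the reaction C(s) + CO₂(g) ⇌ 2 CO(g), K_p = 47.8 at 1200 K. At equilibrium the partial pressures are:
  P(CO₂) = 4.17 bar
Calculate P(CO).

(C is a pure solid — omitted from K_p.)
At equilibrium, K_p = P(CO)² / P(CO₂) = 47.8.
(P(CO))² / (4.17) = 47.8
P(CO)² = 199 ⇒ P(CO) = 14.1 bar

P(CO) = 14.1 bar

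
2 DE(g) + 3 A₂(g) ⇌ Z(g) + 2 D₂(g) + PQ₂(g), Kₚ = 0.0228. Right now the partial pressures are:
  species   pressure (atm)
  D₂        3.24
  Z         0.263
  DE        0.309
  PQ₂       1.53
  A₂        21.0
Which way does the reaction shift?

Qₚ = P(Z)·P(D₂)²·P(PQ₂) / (P(DE)²·P(A₂)³) = (0.263)·(3.24)²·(1.53) / ((0.309)²·(21.0)³) = 0.00478
Qₚ = 0.00478 < Kₚ = 0.0228, so the forward reaction proceeds.

toward products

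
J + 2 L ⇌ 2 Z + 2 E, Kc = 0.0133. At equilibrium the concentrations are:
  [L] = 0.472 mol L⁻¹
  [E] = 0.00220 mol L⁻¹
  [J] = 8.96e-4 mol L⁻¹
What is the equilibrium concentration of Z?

[Z] = 0.741 mol L⁻¹

At equilibrium, Kc = [Z]²·[E]² / ([J]·[L]²) = 0.0133.
([Z])²·(0.00220)² / ((8.96e-4)·(0.472)²) = 0.0133
[Z]² = 0.549 ⇒ [Z] = 0.741 mol L⁻¹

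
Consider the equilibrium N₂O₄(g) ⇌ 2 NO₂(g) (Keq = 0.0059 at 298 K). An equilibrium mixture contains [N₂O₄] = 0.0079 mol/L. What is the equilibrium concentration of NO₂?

At equilibrium, Keq = [NO₂]² / [N₂O₄] = 0.0059.
([NO₂])² / (0.0079) = 0.0059
[NO₂]² = 4.66e-5 ⇒ [NO₂] = 0.0068 mol/L

[NO₂] = 0.0068 mol/L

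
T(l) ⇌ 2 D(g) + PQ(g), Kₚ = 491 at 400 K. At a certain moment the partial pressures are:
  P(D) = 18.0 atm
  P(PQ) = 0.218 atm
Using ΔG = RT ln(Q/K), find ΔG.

(T is a pure liquid — omitted from Qₚ.)
Qₚ = P(D)²·P(PQ) = (18.0)²·(0.218) = 70.6
ΔG = RT ln(Qₚ/Kₚ) = (8.314 J mol⁻¹ K⁻¹)(400 K) × ln(70.6/491)
   = (3.326 kJ/mol)(-1.939) = -6.45 kJ/mol
ΔG < 0, so the forward reaction is spontaneous (proceeds forward).

ΔG = -6.45 kJ/mol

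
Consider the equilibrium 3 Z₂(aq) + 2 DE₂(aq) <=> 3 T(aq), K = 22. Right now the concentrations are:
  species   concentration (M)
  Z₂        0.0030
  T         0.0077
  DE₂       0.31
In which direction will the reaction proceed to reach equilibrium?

Q = [T]³ / ([Z₂]³·[DE₂]²) = (0.0077)³ / ((0.0030)³·(0.31)²) = 180
Q = 180 > K = 22, so the reverse reaction proceeds.

reverse (toward reactants)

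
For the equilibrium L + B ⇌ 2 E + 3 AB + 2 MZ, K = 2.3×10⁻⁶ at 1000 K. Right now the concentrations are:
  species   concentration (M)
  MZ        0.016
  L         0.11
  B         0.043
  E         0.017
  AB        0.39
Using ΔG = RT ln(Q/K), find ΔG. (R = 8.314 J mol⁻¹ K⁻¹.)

Q = [E]²·[AB]³·[MZ]² / ([L]·[B]) = (0.017)²·(0.39)³·(0.016)² / ((0.11)·(0.043)) = 9.28×10⁻⁷
ΔG = RT ln(Q/K) = (8.314 J mol⁻¹ K⁻¹)(1000 K) × ln(9.28×10⁻⁷/2.3×10⁻⁶)
   = (8.314 kJ/mol)(-0.9076) = -7.55 kJ/mol
ΔG < 0, so the forward reaction is spontaneous (proceeds forward).

ΔG = -7.55 kJ/mol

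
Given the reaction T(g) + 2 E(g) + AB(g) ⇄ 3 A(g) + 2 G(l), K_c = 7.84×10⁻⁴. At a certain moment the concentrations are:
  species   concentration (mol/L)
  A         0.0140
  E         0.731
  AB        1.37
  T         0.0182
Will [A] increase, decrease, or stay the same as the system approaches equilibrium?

(G is a pure liquid — omitted from Q_c.)
Q_c = [A]³ / ([T]·[E]²·[AB]) = (0.0140)³ / ((0.0182)·(0.731)²·(1.37)) = 2.06×10⁻⁴
Q_c = 2.06×10⁻⁴ < K_c = 7.84×10⁻⁴: net forward reaction.
A is a product, so it increases.

increase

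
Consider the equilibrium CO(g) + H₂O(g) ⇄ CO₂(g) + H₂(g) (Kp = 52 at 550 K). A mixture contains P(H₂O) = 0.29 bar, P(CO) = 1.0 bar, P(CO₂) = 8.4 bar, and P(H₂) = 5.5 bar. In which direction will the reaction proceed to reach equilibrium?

to the left

Qp = P(CO₂)·P(H₂) / (P(CO)·P(H₂O)) = (8.4)·(5.5) / ((1.0)·(0.29)) = 160
Qp = 160 > Kp = 52, so the reverse reaction proceeds.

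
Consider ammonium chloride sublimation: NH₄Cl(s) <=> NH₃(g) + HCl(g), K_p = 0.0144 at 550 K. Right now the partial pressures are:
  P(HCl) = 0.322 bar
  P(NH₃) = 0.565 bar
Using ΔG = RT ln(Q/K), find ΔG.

(NH₄Cl is a pure solid — omitted from Q_p.)
Q_p = P(NH₃)·P(HCl) = (0.565)·(0.322) = 0.182
ΔG = RT ln(Q_p/K_p) = (8.314 J mol⁻¹ K⁻¹)(550 K) × ln(0.182/0.0144)
   = (4.573 kJ/mol)(2.537) = 11.6 kJ/mol
ΔG > 0, so the forward reaction is non-spontaneous (proceeds in reverse).

ΔG = 11.6 kJ/mol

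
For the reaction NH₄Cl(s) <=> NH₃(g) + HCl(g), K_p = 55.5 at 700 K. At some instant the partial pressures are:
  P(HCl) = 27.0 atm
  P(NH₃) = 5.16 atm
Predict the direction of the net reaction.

(NH₄Cl is a pure solid — omitted from Q_p.)
Q_p = P(NH₃)·P(HCl) = (5.16)·(27.0) = 139
Q_p = 139 > K_p = 55.5, so the reverse reaction proceeds.

in the reverse direction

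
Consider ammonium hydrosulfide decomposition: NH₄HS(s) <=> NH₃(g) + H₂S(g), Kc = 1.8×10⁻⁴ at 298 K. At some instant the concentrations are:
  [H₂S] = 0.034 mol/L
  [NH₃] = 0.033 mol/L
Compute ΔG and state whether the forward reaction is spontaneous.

ΔG = 4.53 kJ/mol; the forward reaction is non-spontaneous

(NH₄HS is a pure solid — omitted from Qc.)
Qc = [NH₃]·[H₂S] = (0.033)·(0.034) = 0.00112
ΔG = RT ln(Qc/Kc) = (8.314 J mol⁻¹ K⁻¹)(298 K) × ln(0.00112/1.8×10⁻⁴)
   = (2.478 kJ/mol)(1.828) = 4.53 kJ/mol
ΔG > 0, so the forward reaction is non-spontaneous (proceeds in reverse).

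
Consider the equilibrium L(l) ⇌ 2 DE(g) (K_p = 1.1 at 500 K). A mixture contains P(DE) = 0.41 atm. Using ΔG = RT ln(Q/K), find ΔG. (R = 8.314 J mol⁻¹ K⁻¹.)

(L is a pure liquid — omitted from Q_p.)
Q_p = P(DE)² = (0.41)² = 0.168
ΔG = RT ln(Q_p/K_p) = (8.314 J mol⁻¹ K⁻¹)(500 K) × ln(0.168/1.1)
   = (4.157 kJ/mol)(-1.879) = -7.81 kJ/mol
ΔG < 0, so the forward reaction is spontaneous (proceeds forward).

ΔG = -7.81 kJ/mol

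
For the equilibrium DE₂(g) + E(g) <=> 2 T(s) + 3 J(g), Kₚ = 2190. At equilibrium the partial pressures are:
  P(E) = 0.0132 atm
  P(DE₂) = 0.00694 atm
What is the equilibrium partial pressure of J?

P(J) = 0.585 atm

(T is a pure solid — omitted from Kₚ.)
At equilibrium, Kₚ = P(J)³ / (P(DE₂)·P(E)) = 2190.
(P(J))³ / ((0.00694)·(0.0132)) = 2190
P(J)³ = 0.201 ⇒ P(J) = 0.585 atm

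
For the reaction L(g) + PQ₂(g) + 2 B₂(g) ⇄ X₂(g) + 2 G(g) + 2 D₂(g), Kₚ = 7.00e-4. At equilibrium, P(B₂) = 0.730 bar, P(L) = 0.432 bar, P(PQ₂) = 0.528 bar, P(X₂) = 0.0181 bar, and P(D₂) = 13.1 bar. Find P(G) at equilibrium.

At equilibrium, Kₚ = P(X₂)·P(G)²·P(D₂)² / (P(L)·P(PQ₂)·P(B₂)²) = 7.00e-4.
(0.0181)·(P(G))²·(13.1)² / ((0.432)·(0.528)·(0.730)²) = 7.00e-4
P(G)² = 2.74e-5 ⇒ P(G) = 0.00523 bar

P(G) = 0.00523 bar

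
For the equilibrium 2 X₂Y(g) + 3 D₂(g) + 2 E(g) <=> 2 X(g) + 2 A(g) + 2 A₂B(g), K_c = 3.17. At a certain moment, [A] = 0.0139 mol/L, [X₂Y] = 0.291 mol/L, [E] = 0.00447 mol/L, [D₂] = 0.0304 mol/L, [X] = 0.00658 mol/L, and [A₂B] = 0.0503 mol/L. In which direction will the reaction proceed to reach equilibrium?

in the forward direction

Q_c = [X]²·[A]²·[A₂B]² / ([X₂Y]²·[D₂]³·[E]²) = (0.00658)²·(0.0139)²·(0.0503)² / ((0.291)²·(0.0304)³·(0.00447)²) = 0.445
Q_c = 0.445 < K_c = 3.17, so the forward reaction proceeds.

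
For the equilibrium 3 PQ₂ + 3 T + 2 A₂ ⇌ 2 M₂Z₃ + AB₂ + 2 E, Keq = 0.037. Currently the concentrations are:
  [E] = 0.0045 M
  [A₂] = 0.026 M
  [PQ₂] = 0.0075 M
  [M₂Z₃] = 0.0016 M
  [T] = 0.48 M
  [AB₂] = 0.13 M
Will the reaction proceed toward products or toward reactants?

to the left

Q = [M₂Z₃]²·[AB₂]·[E]² / ([PQ₂]³·[T]³·[A₂]²) = (0.0016)²·(0.13)·(0.0045)² / ((0.0075)³·(0.48)³·(0.026)²) = 0.21
Q = 0.21 > Keq = 0.037, so the reverse reaction proceeds.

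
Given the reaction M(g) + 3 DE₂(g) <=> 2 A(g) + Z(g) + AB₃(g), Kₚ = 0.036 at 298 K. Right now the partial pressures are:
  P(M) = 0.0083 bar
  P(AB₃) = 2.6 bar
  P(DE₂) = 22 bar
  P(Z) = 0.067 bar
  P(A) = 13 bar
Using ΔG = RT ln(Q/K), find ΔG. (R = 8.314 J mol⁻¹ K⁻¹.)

Qₚ = P(A)²·P(Z)·P(AB₃) / (P(M)·P(DE₂)³) = (13)²·(0.067)·(2.6) / ((0.0083)·(22)³) = 0.333
ΔG = RT ln(Qₚ/Kₚ) = (8.314 J mol⁻¹ K⁻¹)(298 K) × ln(0.333/0.036)
   = (2.478 kJ/mol)(2.225) = 5.51 kJ/mol
ΔG > 0, so the forward reaction is non-spontaneous (proceeds in reverse).

ΔG = 5.51 kJ/mol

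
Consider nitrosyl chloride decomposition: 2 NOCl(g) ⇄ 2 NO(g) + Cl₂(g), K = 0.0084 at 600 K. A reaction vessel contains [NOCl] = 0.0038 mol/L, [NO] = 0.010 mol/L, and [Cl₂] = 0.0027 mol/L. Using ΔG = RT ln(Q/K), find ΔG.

Q = [NO]²·[Cl₂] / [NOCl]² = (0.010)²·(0.0027) / (0.0038)² = 0.0187
ΔG = RT ln(Q/K) = (8.314 J mol⁻¹ K⁻¹)(600 K) × ln(0.0187/0.0084)
   = (4.988 kJ/mol)(0.8003) = 3.99 kJ/mol
ΔG > 0, so the forward reaction is non-spontaneous (proceeds in reverse).

ΔG = 3.99 kJ/mol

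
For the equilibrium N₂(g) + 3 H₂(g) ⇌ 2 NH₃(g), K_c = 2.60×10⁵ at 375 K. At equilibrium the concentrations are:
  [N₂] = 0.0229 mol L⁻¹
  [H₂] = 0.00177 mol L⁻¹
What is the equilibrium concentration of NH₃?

At equilibrium, K_c = [NH₃]² / ([N₂]·[H₂]³) = 2.60×10⁵.
([NH₃])² / ((0.0229)·(0.00177)³) = 2.60×10⁵
[NH₃]² = 3.30×10⁻⁵ ⇒ [NH₃] = 0.00575 mol L⁻¹

[NH₃] = 0.00575 mol L⁻¹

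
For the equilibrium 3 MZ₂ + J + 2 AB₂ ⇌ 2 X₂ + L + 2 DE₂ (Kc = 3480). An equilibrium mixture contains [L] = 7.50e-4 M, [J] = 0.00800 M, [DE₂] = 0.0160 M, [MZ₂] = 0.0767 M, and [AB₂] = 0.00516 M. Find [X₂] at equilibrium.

At equilibrium, Kc = [X₂]²·[L]·[DE₂]² / ([MZ₂]³·[J]·[AB₂]²) = 3480.
([X₂])²·(7.50e-4)·(0.0160)² / ((0.0767)³·(0.00800)·(0.00516)²) = 3480
[X₂]² = 1.74 ⇒ [X₂] = 1.32 M

[X₂] = 1.32 M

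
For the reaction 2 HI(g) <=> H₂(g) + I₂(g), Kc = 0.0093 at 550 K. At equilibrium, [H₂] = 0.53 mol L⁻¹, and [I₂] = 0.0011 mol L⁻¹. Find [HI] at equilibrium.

[HI] = 0.25 mol L⁻¹

At equilibrium, Kc = [H₂]·[I₂] / [HI]² = 0.0093.
(0.53)·(0.0011) / ([HI])² = 0.0093
[HI]² = 0.0627 ⇒ [HI] = 0.25 mol L⁻¹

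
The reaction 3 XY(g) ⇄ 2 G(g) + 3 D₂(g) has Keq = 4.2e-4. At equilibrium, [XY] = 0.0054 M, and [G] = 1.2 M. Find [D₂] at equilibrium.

At equilibrium, Keq = [G]²·[D₂]³ / [XY]³ = 4.2e-4.
(1.2)²·([D₂])³ / (0.0054)³ = 4.2e-4
[D₂]³ = 4.59e-11 ⇒ [D₂] = 3.6e-4 M

[D₂] = 3.6e-4 M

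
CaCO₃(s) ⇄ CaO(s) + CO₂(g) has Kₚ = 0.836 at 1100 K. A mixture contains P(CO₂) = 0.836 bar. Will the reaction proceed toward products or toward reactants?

(CaCO₃, CaO are pure solids — omitted from Qₚ.)
Qₚ = P(CO₂) = 0.836
Qₚ = 0.836 = Kₚ, so the system is already at equilibrium.

no net change (already at equilibrium)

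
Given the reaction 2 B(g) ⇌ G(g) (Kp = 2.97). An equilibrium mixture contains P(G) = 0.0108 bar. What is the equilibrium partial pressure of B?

P(B) = 0.0603 bar

At equilibrium, Kp = P(G) / P(B)² = 2.97.
(0.0108) / (P(B))² = 2.97
P(B)² = 0.00364 ⇒ P(B) = 0.0603 bar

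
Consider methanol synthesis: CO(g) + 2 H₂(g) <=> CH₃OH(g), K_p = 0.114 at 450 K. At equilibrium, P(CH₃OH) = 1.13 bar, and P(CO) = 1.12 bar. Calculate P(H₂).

At equilibrium, K_p = P(CH₃OH) / (P(CO)·P(H₂)²) = 0.114.
(1.13) / ((1.12)·(P(H₂))²) = 0.114
P(H₂)² = 8.85 ⇒ P(H₂) = 2.97 bar

P(H₂) = 2.97 bar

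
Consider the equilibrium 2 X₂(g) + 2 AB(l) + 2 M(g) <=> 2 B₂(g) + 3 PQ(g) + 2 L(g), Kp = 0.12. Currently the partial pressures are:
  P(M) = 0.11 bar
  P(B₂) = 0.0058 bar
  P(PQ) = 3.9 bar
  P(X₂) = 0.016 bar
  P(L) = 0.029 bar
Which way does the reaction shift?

in the reverse direction

(AB is a pure liquid — omitted from Qp.)
Qp = P(B₂)²·P(PQ)³·P(L)² / (P(X₂)²·P(M)²) = (0.0058)²·(3.9)³·(0.029)² / ((0.016)²·(0.11)²) = 0.54
Qp = 0.54 > Kp = 0.12, so the reverse reaction proceeds.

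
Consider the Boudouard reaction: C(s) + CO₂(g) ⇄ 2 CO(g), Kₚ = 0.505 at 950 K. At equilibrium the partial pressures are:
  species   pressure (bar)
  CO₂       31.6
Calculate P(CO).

P(CO) = 3.99 bar

(C is a pure solid — omitted from Kₚ.)
At equilibrium, Kₚ = P(CO)² / P(CO₂) = 0.505.
(P(CO))² / (31.6) = 0.505
P(CO)² = 16.0 ⇒ P(CO) = 3.99 bar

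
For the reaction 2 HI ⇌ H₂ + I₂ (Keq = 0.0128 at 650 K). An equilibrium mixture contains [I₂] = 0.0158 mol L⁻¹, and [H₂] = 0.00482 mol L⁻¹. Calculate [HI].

[HI] = 0.0771 mol L⁻¹

At equilibrium, Keq = [H₂]·[I₂] / [HI]² = 0.0128.
(0.00482)·(0.0158) / ([HI])² = 0.0128
[HI]² = 0.00595 ⇒ [HI] = 0.0771 mol L⁻¹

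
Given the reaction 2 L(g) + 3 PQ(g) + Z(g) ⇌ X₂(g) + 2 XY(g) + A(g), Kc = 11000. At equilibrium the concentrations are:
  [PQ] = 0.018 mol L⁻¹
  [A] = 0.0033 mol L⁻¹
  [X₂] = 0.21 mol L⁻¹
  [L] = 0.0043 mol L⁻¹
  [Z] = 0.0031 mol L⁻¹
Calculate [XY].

At equilibrium, Kc = [X₂]·[XY]²·[A] / ([L]²·[PQ]³·[Z]) = 11000.
(0.21)·([XY])²·(0.0033) / ((0.0043)²·(0.018)³·(0.0031)) = 11000
[XY]² = 5.31×10⁻⁶ ⇒ [XY] = 0.0023 mol L⁻¹

[XY] = 0.0023 mol L⁻¹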